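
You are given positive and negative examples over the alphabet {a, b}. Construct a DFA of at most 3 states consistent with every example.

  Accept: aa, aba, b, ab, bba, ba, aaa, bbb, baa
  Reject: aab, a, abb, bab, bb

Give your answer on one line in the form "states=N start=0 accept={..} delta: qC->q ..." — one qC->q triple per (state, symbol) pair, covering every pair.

states=3 start=0 accept={2} delta: 0a->1 0b->2 1a->2 1b->2 2a->2 2b->1

Fold the examples into a partial DFA from state 0: repeatedly fix the first undefined (state, symbol) met by the shortest-then-alphabetical prefix, trying targets in increasing order and rejecting any under which an Accept and a Reject string meet in one state with the same remainder; add a state when all current targets are rejected. Accepting states are where Accept strings end.
a: 0a undefined. 0a->0: no, aa/a meet in 0. Open state 1: 0a->1.
b: 0b undefined. 0b->0: no, b/bb meet in 0. 0b->1: no, b/a meet in 1. Open state 2: 0b->2.
aa: 1a undefined. 1a->0: no, b/aab meet in 2. 1a->1: no, aa/a meet in 1. 1a->2: ok.
ab: 1b undefined. 1b->0: no, aa/abb meet in 2. 1b->1: no, ab/a meet in 1. 1b->2: ok.
ba: 2a undefined. 2a->0: no, aa/bab meet in 2. 2a->1: no, aa/bab meet in 2. 2a->2: ok.
bb: 2b undefined. 2b->0: no, bba/a meet in 1. 2b->1: ok.
All examples now run through 3 states with every (state, symbol) defined. Accept strings end in {2}, Reject strings end in {1}; accept={2}.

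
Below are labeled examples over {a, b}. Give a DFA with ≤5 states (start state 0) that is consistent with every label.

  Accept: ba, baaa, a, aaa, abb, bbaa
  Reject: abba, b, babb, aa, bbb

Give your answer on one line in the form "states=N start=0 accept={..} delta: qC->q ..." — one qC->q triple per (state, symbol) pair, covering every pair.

states=4 start=0 accept={1,3} delta: 0a->1 0b->2 1a->0 1b->1 2a->3 2b->2 3a->3 3b->0

State merging on the prefix tree: take the shortest (then alphabetical) example prefix whose next move is undefined and point that move at state 0, else 1, else 2, ...; a target is out if some Accept/Reject pair would then sit in one state with the same input left (inseparable). If every existing state is out, open a new one.
a: 0a undefined. 0a->0: no, a/aa meet in 0. Open state 1: 0a->1.
b: 0b undefined. 0b->0: no, abb/babb meet in 1 with "bb" left. 0b->1: no, ba/aa meet in 1 with "a" left. Open state 2: 0b->2.
aa: 1a undefined. 1a->0: ok.
ab: 1b undefined. 1b->0: no, ba/abba meet in 2 with "a" left. 1b->1: ok.
ba: 2a undefined. 2a->0: no, ba/abba meet in 0. 2a->1: no, ba/babb meet in 1. 2a->2: no, ba/b meet in 2. Open state 3: 2a->3.
bb: 2b undefined. 2b->0: no, bbaa/abba meet in 0. 2b->1: no, a/bbb meet in 1. 2b->2: ok.
baa: 3a undefined. 3a->0: no, bbaa/abba meet in 0. 3a->1: no, baaa/abba meet in 0. 3a->2: no, bbaa/b meet in 2. 3a->3: ok.
bab: 3b undefined. 3b->0: ok.
All examples now run through 4 states with every (state, symbol) defined. Accept strings end in {1,3}, Reject strings end in {0,2}; accept={1,3}.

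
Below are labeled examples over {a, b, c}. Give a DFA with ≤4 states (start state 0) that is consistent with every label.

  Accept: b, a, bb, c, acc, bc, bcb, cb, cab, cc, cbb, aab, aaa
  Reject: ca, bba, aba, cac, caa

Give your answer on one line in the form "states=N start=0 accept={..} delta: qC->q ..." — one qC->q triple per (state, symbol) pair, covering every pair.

states=3 start=0 accept={0,1} delta: 0a->0 0b->1 0c->1 1a->2 1b->1 1c->0 2a->2 2b->0 2c->2

Grow the machine one transition at a time. Run the examples from 0; the earliest place one falls off (shortest prefix, ties alphabetical) gets sent to the lowest-numbered state that keeps every Accept/Reject pair distinguishable — a pair clashes when both reach the same state with identical unread suffix — and to a fresh state only if none does.
a: 0a undefined. 0a->0: ok.
b: 0b undefined. 0b->0: no, b/bba meet in 0. Open state 1: 0b->1.
c: 0c undefined. 0c->0: no, a/ca meet in 0. 0c->1: ok.
bb: 1b undefined. 1b->0: no, a/bba meet in 0. 1b->1: ok.
bc: 1c undefined. 1c->0: ok.
ca: 1a undefined. 1a->0: no, b/cac meet in 1. 1a->1: no, b/ca meet in 1. Open state 2: 1a->2.
caa: 2a undefined. 2a->0: no, a/caa meet in 0. 2a->1: no, b/caa meet in 1. 2a->2: ok.
cab: 2b undefined. 2b->0: ok.
cac: 2c undefined. 2c->0: no, a/cac meet in 0. 2c->1: no, b/cac meet in 1. 2c->2: ok.
All examples now run through 3 states with every (state, symbol) defined. Accept strings end in {0,1}, Reject strings end in {2}; accept={0,1}.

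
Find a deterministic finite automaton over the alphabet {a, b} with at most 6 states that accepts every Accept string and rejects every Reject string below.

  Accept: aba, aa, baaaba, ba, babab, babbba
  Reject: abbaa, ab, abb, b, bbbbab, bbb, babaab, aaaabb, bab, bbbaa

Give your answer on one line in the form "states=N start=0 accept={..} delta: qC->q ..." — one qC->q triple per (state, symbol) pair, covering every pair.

states=5 start=0 accept={0,2,4} delta: 0a->0 0b->1 1a->2 1b->1 2a->1 2b->3 3a->4 3b->0 4a->0 4b->0

Grow the machine one transition at a time. Run the examples from 0; the earliest place one falls off (shortest prefix, ties alphabetical) gets sent to the lowest-numbered state that keeps every Accept/Reject pair distinguishable — a pair clashes when both reach the same state with identical unread suffix — and to a fresh state only if none does.
a: 0a undefined. 0a->0: ok.
b: 0b undefined. 0b->0: no, aba/abbaa meet in 0. Open state 1: 0b->1.
ba: 1a undefined. 1a->0: no, babab/ab meet in 1. 1a->1: no, aba/ab meet in 1. Open state 2: 1a->2.
bb: 1b undefined. 1b->0: no, aa/abbaa meet in 0. 1b->1: ok.
baa: 2a undefined. 2a->0: no, aa/abbaa meet in 0. 2a->1: ok.
bab: 2b undefined. 2b->0: no, aa/bbbbab meet in 0. 2b->1: no, babab/abbaa meet in 1. 2b->2: no, aba/bbbbab meet in 2. Open state 3: 2b->3.
baba: 3a undefined. 3a->0: no, babab/abbaa meet in 1. 3a->1: no, baaaba/abbaa meet in 1. 3a->2: no, babab/bbbbab meet in 3. 3a->3: no, baaaba/bbbbab meet in 3. Open state 4: 3a->4.
babb: 3b undefined. 3b->0: ok.
babaa: 4a undefined. 4a->0: ok.
babab: 4b undefined. 4b->0: ok.
All examples now run through 5 states with every (state, symbol) defined. Accept strings end in {0,2,4}, Reject strings end in {1,3}; accept={0,2,4}.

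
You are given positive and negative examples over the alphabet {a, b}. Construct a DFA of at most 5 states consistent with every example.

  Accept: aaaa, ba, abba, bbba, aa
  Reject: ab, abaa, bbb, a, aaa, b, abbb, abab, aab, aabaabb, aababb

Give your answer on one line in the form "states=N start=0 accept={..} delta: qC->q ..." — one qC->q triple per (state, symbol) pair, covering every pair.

states=2 start=0 accept={0} delta: 0a->1 0b->1 1a->0 1b->1

State merging on the prefix tree: take the shortest (then alphabetical) example prefix whose next move is undefined and point that move at state 0, else 1, else 2, ...; a target is out if some Accept/Reject pair would then sit in one state with the same input left (inseparable). If every existing state is out, open a new one.
a: 0a undefined. 0a->0: no, aaaa/a meet in 0. Open state 1: 0a->1.
b: 0b undefined. 0b->0: no, ba/a meet in 1. 0b->1: ok.
aa: 1a undefined. 1a->0: ok.
ab: 1b undefined. 1b->0: no, aaaa/ab meet in 0. 1b->1: ok.
All examples now run through 2 states with every (state, symbol) defined. Accept strings end in {0}, Reject strings end in {1}; accept={0}.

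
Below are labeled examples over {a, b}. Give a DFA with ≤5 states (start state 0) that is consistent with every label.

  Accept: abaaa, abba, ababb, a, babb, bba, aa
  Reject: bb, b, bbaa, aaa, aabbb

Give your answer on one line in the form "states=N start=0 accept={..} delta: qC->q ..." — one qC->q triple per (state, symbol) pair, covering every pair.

State merging on the prefix tree: take the shortest (then alphabetical) example prefix whose next move is undefined and point that move at state 0, else 1, else 2, ...; a target is out if some Accept/Reject pair would then sit in one state with the same input left (inseparable). If every existing state is out, open a new one.
a: 0a undefined. 0a->0: no, a/aaa meet in 0. Open state 1: 0a->1.
b: 0b undefined. 0b->0: no, aa/bbaa meet in 1 with "a" left. 0b->1: no, a/b meet in 1. Open state 2: 0b->2.
aa: 1a undefined. 1a->0: no, a/aaa meet in 1. 1a->1: no, a/aaa meet in 1. 1a->2: no, aa/b meet in 2. Open state 3: 1a->3.
ab: 1b undefined. 1b->0: no, abaaa/aaa meet in 3 with "a" left. 1b->1: ok.
ba: 2a undefined. 2a->0: no, babb/bb meet in 2 with "b" left. 2a->1: ok.
bb: 2b undefined. 2b->0: no, abba/bbaa meet in 3. 2b->1: no, a/bb meet in 1. 2b->2: no, abba/bbaa meet in 3. 2b->3: no, abaaa/bbaa meet in 3 with "aa" left. Open state 4: 2b->4.
aaa: 3a undefined. 3a->0: ok.
aab: 3b undefined. 3b->0: no, ababb/b meet in 2. 3b->1: no, abaaa/aabbb meet in 1. 3b->2: no, ababb/bb meet in 4. 3b->3: no, abba/aabbb meet in 3. 3b->4: ok.
bba: 4a undefined. 4a->0: no, abaaa/bbaa meet in 1. 4a->1: no, abba/bbaa meet in 3. 4a->2: no, abaaa/bbaa meet in 1. 4a->3: ok.
aabb: 4b undefined. 4b->0: no, ababb/bbaa meet in 0. 4b->1: no, abaaa/aabbb meet in 1. 4b->2: no, ababb/b meet in 2. 4b->3: ok.
All examples now run through 5 states with every (state, symbol) defined. Accept strings end in {1,3}, Reject strings end in {0,2,4}; accept={1,3}.

states=5 start=0 accept={1,3} delta: 0a->1 0b->2 1a->3 1b->1 2a->1 2b->4 3a->0 3b->4 4a->3 4b->3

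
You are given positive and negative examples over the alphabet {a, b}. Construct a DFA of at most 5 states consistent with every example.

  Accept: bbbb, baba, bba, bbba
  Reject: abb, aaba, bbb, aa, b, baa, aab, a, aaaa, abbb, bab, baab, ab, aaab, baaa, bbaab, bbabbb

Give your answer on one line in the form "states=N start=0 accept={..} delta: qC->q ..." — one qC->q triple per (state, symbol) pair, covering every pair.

State merging on the prefix tree: take the shortest (then alphabetical) example prefix whose next move is undefined and point that move at state 0, else 1, else 2, ...; a target is out if some Accept/Reject pair would then sit in one state with the same input left (inseparable). If every existing state is out, open a new one.
a: 0a undefined. 0a->0: ok.
b: 0b undefined. 0b->0: no, bbbb/abb meet in 0. Open state 1: 0b->1.
ba: 1a undefined. 1a->0: no, baba/aaba meet in 0. 1a->1: ok.
bb: 1b undefined. 1b->0: no, bbbb/abb meet in 0. 1b->1: no, bbbb/abb meet in 1. Open state 2: 1b->2.
bba: 2a undefined. 2a->0: no, baba/aa meet in 0. 2a->1: no, bbbb/bbabbb meet in 2 with "bb" left. 2a->2: no, baba/abb meet in 2. Open state 3: 2a->3.
bbb: 2b undefined. 2b->0: no, bbbb/aaba meet in 1. 2b->1: no, bbbb/abb meet in 2. 2b->2: no, bbbb/abb meet in 2. 2b->3: no, baba/bbb meet in 3. Open state 4: 2b->4.
bbaa: 3a undefined. 3a->0: ok.
bbab: 3b undefined. 3b->0: ok.
bbba: 4a undefined. 4a->0: no, bbba/aa meet in 0. 4a->1: no, bbba/aaba meet in 1. 4a->2: no, bbba/abb meet in 2. 4a->3: ok.
bbbb: 4b undefined. 4b->0: no, bbbb/aa meet in 0. 4b->1: no, bbbb/aaba meet in 1. 4b->2: no, bbbb/abb meet in 2. 4b->3: ok.
All examples now run through 5 states with every (state, symbol) defined. Accept strings end in {3}, Reject strings end in {0,1,2,4}; accept={3}.

states=5 start=0 accept={3} delta: 0a->0 0b->1 1a->1 1b->2 2a->3 2b->4 3a->0 3b->0 4a->3 4b->3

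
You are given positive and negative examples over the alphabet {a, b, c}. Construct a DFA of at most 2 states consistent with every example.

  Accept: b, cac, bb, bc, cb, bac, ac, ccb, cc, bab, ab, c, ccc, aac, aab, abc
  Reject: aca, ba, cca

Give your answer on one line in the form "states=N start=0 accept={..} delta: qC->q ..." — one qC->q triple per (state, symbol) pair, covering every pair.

State merging on the prefix tree: take the shortest (then alphabetical) example prefix whose next move is undefined and point that move at state 0, else 1, else 2, ...; a target is out if some Accept/Reject pair would then sit in one state with the same input left (inseparable). If every existing state is out, open a new one.
a: 0a undefined. 0a->0: ok.
b: 0b undefined. 0b->0: no, b/ba meet in 0. Open state 1: 0b->1.
c: 0c undefined. 0c->0: no, cac/aca meet in 0. 0c->1: ok.
ba: 1a undefined. 1a->0: ok.
bb: 1b undefined. 1b->0: no, bb/aca meet in 0. 1b->1: ok.
bc: 1c undefined. 1c->0: no, bc/aca meet in 0. 1c->1: ok.
All examples now run through 2 states with every (state, symbol) defined. Accept strings end in {1}, Reject strings end in {0}; accept={1}.

states=2 start=0 accept={1} delta: 0a->0 0b->1 0c->1 1a->0 1b->1 1c->1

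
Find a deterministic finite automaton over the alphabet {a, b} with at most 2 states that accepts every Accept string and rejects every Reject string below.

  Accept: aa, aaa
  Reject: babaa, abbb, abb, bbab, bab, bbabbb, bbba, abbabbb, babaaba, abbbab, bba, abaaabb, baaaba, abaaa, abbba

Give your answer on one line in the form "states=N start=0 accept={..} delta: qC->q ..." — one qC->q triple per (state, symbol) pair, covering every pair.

Fold the examples into a partial DFA from state 0: repeatedly fix the first undefined (state, symbol) met by the shortest-then-alphabetical prefix, trying targets in increasing order and rejecting any under which an Accept and a Reject string meet in one state with the same remainder; add a state when all current targets are rejected. Accepting states are where Accept strings end.
a: 0a undefined. 0a->0: ok.
b: 0b undefined. 0b->0: no, aa/babaa meet in 0. Open state 1: 0b->1.
ba: 1a undefined. 1a->0: no, aa/babaa meet in 0. 1a->1: ok.
bb: 1b undefined. 1b->0: no, aa/babaa meet in 0. 1b->1: ok.
All examples now run through 2 states with every (state, symbol) defined. Accept strings end in {0}, Reject strings end in {1}; accept={0}.

states=2 start=0 accept={0} delta: 0a->0 0b->1 1a->1 1b->1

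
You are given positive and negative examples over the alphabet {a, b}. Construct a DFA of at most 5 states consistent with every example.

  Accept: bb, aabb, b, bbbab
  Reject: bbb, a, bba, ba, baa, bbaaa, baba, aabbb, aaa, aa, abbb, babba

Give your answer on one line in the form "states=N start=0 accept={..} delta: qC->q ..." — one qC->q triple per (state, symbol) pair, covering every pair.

Grow the machine one transition at a time. Run the examples from 0; the earliest place one falls off (shortest prefix, ties alphabetical) gets sent to the lowest-numbered state that keeps every Accept/Reject pair distinguishable — a pair clashes when both reach the same state with identical unread suffix — and to a fresh state only if none does.
a: 0a undefined. 0a->0: ok.
b: 0b undefined. 0b->0: no, bb/bbb meet in 0. Open state 1: 0b->1.
ba: 1a undefined. 1a->0: ok.
bb: 1b undefined. 1b->0: no, bb/a meet in 0. 1b->1: no, bb/bbb meet in 1. Open state 2: 1b->2.
bba: 2a undefined. 2a->0: ok.
bbb: 2b undefined. 2b->0: ok.
All examples now run through 3 states with every (state, symbol) defined. Accept strings end in {1,2}, Reject strings end in {0}; accept={1,2}.

states=3 start=0 accept={1,2} delta: 0a->0 0b->1 1a->0 1b->2 2a->0 2b->0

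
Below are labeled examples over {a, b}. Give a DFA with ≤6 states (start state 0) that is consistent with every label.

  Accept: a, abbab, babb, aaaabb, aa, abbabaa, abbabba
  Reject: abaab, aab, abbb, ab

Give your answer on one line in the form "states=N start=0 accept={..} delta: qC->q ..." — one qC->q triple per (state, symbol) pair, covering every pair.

states=3 start=0 accept={0,2} delta: 0a->0 0b->1 1a->0 1b->2 2a->1 2b->1

State merging on the prefix tree: take the shortest (then alphabetical) example prefix whose next move is undefined and point that move at state 0, else 1, else 2, ...; a target is out if some Accept/Reject pair would then sit in one state with the same input left (inseparable). If every existing state is out, open a new one.
a: 0a undefined. 0a->0: ok.
b: 0b undefined. 0b->0: no, a/abaab meet in 0. Open state 1: 0b->1.
ba: 1a undefined. 1a->0: ok.
abb: 1b undefined. 1b->0: no, abbab/abaab meet in 1. 1b->1: no, abbab/abaab meet in 1. Open state 2: 1b->2.
abba: 2a undefined. 2a->0: no, abbab/abaab meet in 1. 2a->1: ok.
abbb: 2b undefined. 2b->0: no, a/abbb meet in 0. 2b->1: ok.
All examples now run through 3 states with every (state, symbol) defined. Accept strings end in {0,2}, Reject strings end in {1}; accept={0,2}.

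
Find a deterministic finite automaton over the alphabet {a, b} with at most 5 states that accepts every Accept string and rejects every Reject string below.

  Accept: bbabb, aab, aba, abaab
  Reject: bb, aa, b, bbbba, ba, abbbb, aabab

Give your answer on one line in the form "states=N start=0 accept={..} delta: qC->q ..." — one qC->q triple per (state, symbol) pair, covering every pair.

State merging on the prefix tree: take the shortest (then alphabetical) example prefix whose next move is undefined and point that move at state 0, else 1, else 2, ...; a target is out if some Accept/Reject pair would then sit in one state with the same input left (inseparable). If every existing state is out, open a new one.
a: 0a undefined. 0a->0: no, aab/b meet in 0 with "b" left. Open state 1: 0a->1.
b: 0b undefined. 0b->0: ok.
aa: 1a undefined. 1a->0: no, aab/bb meet in 0. 1a->1: ok.
ab: 1b undefined. 1b->0: no, bbabb/bb meet in 0. 1b->1: no, bbabb/aa meet in 1. Open state 2: 1b->2.
aba: 2a undefined. 2a->0: no, aba/bb meet in 0. 2a->1: no, aab/aabab meet in 2. 2a->2: no, bbabb/aabab meet in 2 with "b" left. Open state 3: 2a->3.
abb: 2b undefined. 2b->0: no, bbabb/bb meet in 0. 2b->1: no, bbabb/aa meet in 1. 2b->2: no, bbabb/abbbb meet in 2. 2b->3: ok.
abaa: 3a undefined. 3a->0: no, abaab/bb meet in 0. 3a->1: ok.
abbb: 3b undefined. 3b->0: ok.
All examples now run through 4 states with every (state, symbol) defined. Accept strings end in {2,3}, Reject strings end in {0,1}; accept={2,3}.

states=4 start=0 accept={2,3} delta: 0a->1 0b->0 1a->1 1b->2 2a->3 2b->3 3a->1 3b->0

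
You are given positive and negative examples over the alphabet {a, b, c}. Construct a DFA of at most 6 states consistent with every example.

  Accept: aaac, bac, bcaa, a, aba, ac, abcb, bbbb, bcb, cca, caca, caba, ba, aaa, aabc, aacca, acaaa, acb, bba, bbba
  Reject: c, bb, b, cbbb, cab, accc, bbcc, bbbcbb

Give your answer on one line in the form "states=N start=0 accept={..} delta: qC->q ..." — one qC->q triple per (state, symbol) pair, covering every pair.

states=6 start=0 accept={1,3} delta: 0a->1 0b->2 0c->0 1a->0 1b->2 1c->3 2a->1 2b->4 2c->3 3a->3 3b->1 3c->0 4a->1 4b->5 4c->0 5a->1 5b->1 5c->0

Grow the machine one transition at a time. Run the examples from 0; the earliest place one falls off (shortest prefix, ties alphabetical) gets sent to the lowest-numbered state that keeps every Accept/Reject pair distinguishable — a pair clashes when both reach the same state with identical unread suffix — and to a fresh state only if none does.
a: 0a undefined. 0a->0: no, aaac/c meet in 0 with "c" left. Open state 1: 0a->1.
b: 0b undefined. 0b->0: no, bbbb/bb meet in 0. 0b->1: no, a/b meet in 1. Open state 2: 0b->2.
c: 0c undefined. 0c->0: ok.
aa: 1a undefined. 1a->0: ok.
ab: 1b undefined. 1b->0: no, abcb/b meet in 2. 1b->1: no, a/cab meet in 1. 1b->2: ok.
ac: 1c undefined. 1c->0: no, aaac/c meet in 0. 1c->1: no, aaac/accc meet in 1. 1c->2: no, aaac/b meet in 2. Open state 3: 1c->3.
ba: 2a undefined. 2a->0: no, bac/c meet in 0. 2a->1: ok.
bb: 2b undefined. 2b->0: no, bbbb/c meet in 0. 2b->1: no, a/bb meet in 1. 2b->2: no, bbbb/bb meet in 2. 2b->3: no, aaac/bb meet in 3. Open state 4: 2b->4.
bc: 2c undefined. 2c->0: no, bcaa/c meet in 0. 2c->1: no, abcb/b meet in 2. 2c->2: no, bcaa/c meet in 0. 2c->3: ok.
aca: 3a undefined. 3a->0: no, caca/c meet in 0. 3a->1: no, bcaa/c meet in 0. 3a->2: no, caca/b meet in 2. 3a->3: ok.
acb: 3b undefined. 3b->0: no, abcb/c meet in 0. 3b->1: ok.
acc: 3c undefined. 3c->0: ok.
bba: 4a undefined. 4a->0: no, bba/c meet in 0. 4a->1: ok.
bbb: 4b undefined. 4b->0: no, bbbb/b meet in 2. 4b->1: no, a/cbbb meet in 1. 4b->2: no, bbbb/bb meet in 4. 4b->3: no, aaac/cbbb meet in 3. 4b->4: no, bbbb/bb meet in 4. Open state 5: 4b->5.
bbc: 4c undefined. 4c->0: ok.
bbba: 5a undefined. 5a->0: no, bbba/c meet in 0. 5a->1: ok.
bbbb: 5b undefined. 5b->0: no, bbbb/c meet in 0. 5b->1: ok.
bbbc: 5c undefined. 5c->0: ok.
All examples now run through 6 states with every (state, symbol) defined. Accept strings end in {1,3}, Reject strings end in {0,2,4,5}; accept={1,3}.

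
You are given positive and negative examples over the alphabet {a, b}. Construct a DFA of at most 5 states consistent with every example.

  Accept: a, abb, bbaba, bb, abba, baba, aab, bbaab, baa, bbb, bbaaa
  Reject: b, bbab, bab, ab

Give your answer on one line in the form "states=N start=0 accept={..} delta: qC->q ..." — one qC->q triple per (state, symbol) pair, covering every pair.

states=4 start=0 accept={0,1,3} delta: 0a->1 0b->2 1a->2 1b->2 2a->0 2b->3 3a->1 3b->0

Grow the machine one transition at a time. Run the examples from 0; the earliest place one falls off (shortest prefix, ties alphabetical) gets sent to the lowest-numbered state that keeps every Accept/Reject pair distinguishable — a pair clashes when both reach the same state with identical unread suffix — and to a fresh state only if none does.
a: 0a undefined. 0a->0: no, aab/b meet in 0 with "b" left. Open state 1: 0a->1.
b: 0b undefined. 0b->0: no, bb/b meet in 0. 0b->1: no, a/b meet in 1. Open state 2: 0b->2.
aa: 1a undefined. 1a->0: no, aab/b meet in 2. 1a->1: no, aab/ab meet in 1 with "b" left. 1a->2: ok.
ab: 1b undefined. 1b->0: no, abb/b meet in 2. 1b->1: no, a/ab meet in 1. 1b->2: ok.
ba: 2a undefined. 2a->0: ok.
bb: 2b undefined. 2b->0: no, bbb/b meet in 2. 2b->1: no, a/bbab meet in 1. 2b->2: no, abb/b meet in 2. Open state 3: 2b->3.
bba: 3a undefined. 3a->0: no, bbaab/b meet in 2. 3a->1: ok.
bbb: 3b undefined. 3b->0: ok.
All examples now run through 4 states with every (state, symbol) defined. Accept strings end in {0,1,3}, Reject strings end in {2}; accept={0,1,3}.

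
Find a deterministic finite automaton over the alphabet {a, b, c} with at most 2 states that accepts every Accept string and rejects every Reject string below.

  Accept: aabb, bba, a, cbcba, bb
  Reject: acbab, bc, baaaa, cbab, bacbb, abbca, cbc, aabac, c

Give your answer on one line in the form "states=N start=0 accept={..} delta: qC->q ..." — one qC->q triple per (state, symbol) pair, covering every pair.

Fold the examples into a partial DFA from state 0: repeatedly fix the first undefined (state, symbol) met by the shortest-then-alphabetical prefix, trying targets in increasing order and rejecting any under which an Accept and a Reject string meet in one state with the same remainder; add a state when all current targets are rejected. Accepting states are where Accept strings end.
a: 0a undefined. 0a->0: ok.
b: 0b undefined. 0b->0: no, aabb/baaaa meet in 0. Open state 1: 0b->1.
c: 0c undefined. 0c->0: no, a/c meet in 0. 0c->1: ok.
ba: 1a undefined. 1a->0: no, a/baaaa meet in 0. 1a->1: ok.
bb: 1b undefined. 1b->0: ok.
bc: 1c undefined. 1c->0: no, aabb/bc meet in 0. 1c->1: ok.
All examples now run through 2 states with every (state, symbol) defined. Accept strings end in {0}, Reject strings end in {1}; accept={0}.

states=2 start=0 accept={0} delta: 0a->0 0b->1 0c->1 1a->1 1b->0 1c->1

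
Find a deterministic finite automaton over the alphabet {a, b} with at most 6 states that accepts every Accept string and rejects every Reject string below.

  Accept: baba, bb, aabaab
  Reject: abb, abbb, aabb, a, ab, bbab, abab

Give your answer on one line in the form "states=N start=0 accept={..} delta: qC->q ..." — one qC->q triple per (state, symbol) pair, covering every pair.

Fold the examples into a partial DFA from state 0: repeatedly fix the first undefined (state, symbol) met by the shortest-then-alphabetical prefix, trying targets in increasing order and rejecting any under which an Accept and a Reject string meet in one state with the same remainder; add a state when all current targets are rejected. Accepting states are where Accept strings end.
a: 0a undefined. 0a->0: no, bb/abb meet in 0 with "bb" left. Open state 1: 0a->1.
b: 0b undefined. 0b->0: ok.
aa: 1a undefined. 1a->0: no, bb/aabb meet in 0. 1a->1: ok.
ab: 1b undefined. 1b->0: no, baba/a meet in 1. 1b->1: no, baba/abb meet in 1. Open state 2: 1b->2.
aba: 2a undefined. 2a->0: no, baba/abab meet in 0. 2a->1: no, baba/a meet in 1. 2a->2: no, baba/ab meet in 2. Open state 3: 2a->3.
abb: 2b undefined. 2b->0: no, bb/abb meet in 0. 2b->1: ok.
abab: 3b undefined. 3b->0: no, bb/abab meet in 0. 3b->1: ok.
aabaa: 3a undefined. 3a->0: ok.
All examples now run through 4 states with every (state, symbol) defined. Accept strings end in {0,3}, Reject strings end in {1,2}; accept={0,3}.

states=4 start=0 accept={0,3} delta: 0a->1 0b->0 1a->1 1b->2 2a->3 2b->1 3a->0 3b->1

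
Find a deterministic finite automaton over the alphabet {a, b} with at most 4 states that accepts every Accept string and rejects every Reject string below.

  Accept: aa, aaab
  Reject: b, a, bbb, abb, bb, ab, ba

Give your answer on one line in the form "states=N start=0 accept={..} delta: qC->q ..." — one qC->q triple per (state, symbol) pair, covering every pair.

states=3 start=0 accept={2} delta: 0a->1 0b->0 1a->2 1b->0 2a->2 2b->2

Fold the examples into a partial DFA from state 0: repeatedly fix the first undefined (state, symbol) met by the shortest-then-alphabetical prefix, trying targets in increasing order and rejecting any under which an Accept and a Reject string meet in one state with the same remainder; add a state when all current targets are rejected. Accepting states are where Accept strings end.
a: 0a undefined. 0a->0: no, aa/a meet in 0. Open state 1: 0a->1.
b: 0b undefined. 0b->0: ok.
aa: 1a undefined. 1a->0: no, aa/b meet in 0. 1a->1: no, aa/a meet in 1. Open state 2: 1a->2.
ab: 1b undefined. 1b->0: ok.
aaa: 2a undefined. 2a->0: no, aaab/b meet in 0. 2a->1: no, aaab/b meet in 0. 2a->2: ok.
aaab: 2b undefined. 2b->0: no, aaab/b meet in 0. 2b->1: no, aaab/a meet in 1. 2b->2: ok.
All examples now run through 3 states with every (state, symbol) defined. Accept strings end in {2}, Reject strings end in {0,1}; accept={2}.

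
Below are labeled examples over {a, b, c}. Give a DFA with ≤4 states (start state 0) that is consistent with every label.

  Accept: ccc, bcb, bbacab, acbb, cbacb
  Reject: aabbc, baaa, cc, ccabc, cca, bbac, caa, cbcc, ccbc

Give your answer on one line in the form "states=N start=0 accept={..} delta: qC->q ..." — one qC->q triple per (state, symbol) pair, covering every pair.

State merging on the prefix tree: take the shortest (then alphabetical) example prefix whose next move is undefined and point that move at state 0, else 1, else 2, ...; a target is out if some Accept/Reject pair would then sit in one state with the same input left (inseparable). If every existing state is out, open a new one.
a: 0a undefined. 0a->0: ok.
b: 0b undefined. 0b->0: ok.
c: 0c undefined. 0c->0: no, ccc/aabbc meet in 0. Open state 1: 0c->1.
ca: 1a undefined. 1a->0: no, bbacab/baaa meet in 0. 1a->1: ok.
cb: 1b undefined. 1b->0: no, bcb/baaa meet in 0. 1b->1: no, ccc/cbcc meet in 1 with "cc" left. Open state 2: 1b->2.
cc: 1c undefined. 1c->0: no, ccc/aabbc meet in 1. 1c->1: no, ccc/aabbc meet in 1. 1c->2: no, bcb/cc meet in 2. Open state 3: 1c->3.
cba: 2a undefined. 2a->0: ok.
cbc: 2c undefined. 2c->0: ok.
cca: 3a undefined. 3a->0: ok.
ccb: 3b undefined. 3b->0: ok.
ccc: 3c undefined. 3c->0: no, ccc/baaa meet in 0. 3c->1: no, ccc/aabbc meet in 1. 3c->2: ok.
acbb: 2b undefined. 2b->0: no, acbb/baaa meet in 0. 2b->1: no, acbb/aabbc meet in 1. 2b->2: ok.
All examples now run through 4 states with every (state, symbol) defined. Accept strings end in {2}, Reject strings end in {0,1,3}; accept={2}.

states=4 start=0 accept={2} delta: 0a->0 0b->0 0c->1 1a->1 1b->2 1c->3 2a->0 2b->2 2c->0 3a->0 3b->0 3c->2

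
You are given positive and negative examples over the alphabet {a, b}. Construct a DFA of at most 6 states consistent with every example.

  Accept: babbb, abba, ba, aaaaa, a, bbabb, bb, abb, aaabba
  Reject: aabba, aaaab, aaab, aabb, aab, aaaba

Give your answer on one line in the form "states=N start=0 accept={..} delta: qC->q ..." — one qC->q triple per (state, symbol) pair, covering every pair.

states=6 start=0 accept={0,1} delta: 0a->1 0b->0 1a->2 1b->0 2a->3 2b->2 3a->4 3b->5 4a->0 4b->2 5a->2 5b->0

Fold the examples into a partial DFA from state 0: repeatedly fix the first undefined (state, symbol) met by the shortest-then-alphabetical prefix, trying targets in increasing order and rejecting any under which an Accept and a Reject string meet in one state with the same remainder; add a state when all current targets are rejected. Accepting states are where Accept strings end.
a: 0a undefined. 0a->0: no, abba/aabba meet in 0 with "bba" left. Open state 1: 0a->1.
b: 0b undefined. 0b->0: ok.
aa: 1a undefined. 1a->0: no, ba/aabba meet in 1. 1a->1: no, abba/aabba meet in 1 with "bba" left. Open state 2: 1a->2.
ab: 1b undefined. 1b->0: ok.
aaa: 2a undefined. 2a->0: no, babbb/aaaab meet in 0. 2a->1: no, babbb/aaab meet in 0. 2a->2: no, aaabba/aabba meet in 2 with "bba" left. Open state 3: 2a->3.
aab: 2b undefined. 2b->0: no, babbb/aabb meet in 0. 2b->1: no, babbb/aabb meet in 0. 2b->2: ok.
aaaa: 3a undefined. 3a->0: no, babbb/aaaab meet in 0. 3a->1: no, babbb/aaaab meet in 0. 3a->2: no, aaaaa/aabba meet in 3. 3a->3: no, aaaaa/aabba meet in 3. Open state 4: 3a->4.
aaab: 3b undefined. 3b->0: no, babbb/aaab meet in 0. 3b->1: no, abba/aaab meet in 1. 3b->2: no, aaabba/aabba meet in 3. 3b->3: no, aaabba/aaaba meet in 4. 3b->4: no, aaaaa/aaaba meet in 4 with "a" left. Open state 5: 3b->5.
aaaaa: 4a undefined. 4a->0: ok.
aaaab: 4b undefined. 4b->0: no, babbb/aaaab meet in 0. 4b->1: no, abba/aaaab meet in 1. 4b->2: ok.
aaaba: 5a undefined. 5a->0: no, babbb/aaaba meet in 0. 5a->1: no, abba/aaaba meet in 1. 5a->2: ok.
aaabb: 5b undefined. 5b->0: ok.
All examples now run through 6 states with every (state, symbol) defined. Accept strings end in {0,1}, Reject strings end in {2,3,5}; accept={0,1}.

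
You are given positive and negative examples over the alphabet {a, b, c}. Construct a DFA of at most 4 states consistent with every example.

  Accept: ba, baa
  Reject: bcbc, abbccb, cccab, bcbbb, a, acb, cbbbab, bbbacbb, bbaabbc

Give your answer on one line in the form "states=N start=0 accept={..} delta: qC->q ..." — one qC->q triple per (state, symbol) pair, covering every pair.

states=3 start=0 accept={2} delta: 0a->0 0b->1 0c->0 1a->2 1b->0 1c->0 2a->2 2b->0 2c->0

Fold the examples into a partial DFA from state 0: repeatedly fix the first undefined (state, symbol) met by the shortest-then-alphabetical prefix, trying targets in increasing order and rejecting any under which an Accept and a Reject string meet in one state with the same remainder; add a state when all current targets are rejected. Accepting states are where Accept strings end.
a: 0a undefined. 0a->0: ok.
b: 0b undefined. 0b->0: no, ba/a meet in 0. Open state 1: 0b->1.
c: 0c undefined. 0c->0: ok.
ba: 1a undefined. 1a->0: no, ba/a meet in 0. 1a->1: no, ba/cccab meet in 1. Open state 2: 1a->2.
bb: 1b undefined. 1b->0: ok.
bc: 1c undefined. 1c->0: ok.
baa: 2a undefined. 2a->0: no, baa/bcbc meet in 0. 2a->1: no, baa/abbccb meet in 1. 2a->2: ok.
bbbac: 2c undefined. 2c->0: ok.
cbbbab: 2b undefined. 2b->0: ok.
All examples now run through 3 states with every (state, symbol) defined. Accept strings end in {2}, Reject strings end in {0,1}; accept={2}.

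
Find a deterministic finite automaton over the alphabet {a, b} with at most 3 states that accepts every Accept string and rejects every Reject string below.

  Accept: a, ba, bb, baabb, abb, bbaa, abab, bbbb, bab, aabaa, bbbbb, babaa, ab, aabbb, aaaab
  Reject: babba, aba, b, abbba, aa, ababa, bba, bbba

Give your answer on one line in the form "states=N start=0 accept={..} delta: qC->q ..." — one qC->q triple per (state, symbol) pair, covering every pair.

State merging on the prefix tree: take the shortest (then alphabetical) example prefix whose next move is undefined and point that move at state 0, else 1, else 2, ...; a target is out if some Accept/Reject pair would then sit in one state with the same input left (inseparable). If every existing state is out, open a new one.
a: 0a undefined. 0a->0: no, a/aa meet in 0. Open state 1: 0a->1.
b: 0b undefined. 0b->0: no, a/bba meet in 1. 0b->1: no, a/b meet in 1. Open state 2: 0b->2.
aa: 1a undefined. 1a->0: no, aaaab/b meet in 2. 1a->1: no, a/aa meet in 1. 1a->2: ok.
ab: 1b undefined. 1b->0: no, a/aba meet in 1. 1b->1: ok.
ba: 2a undefined. 2a->0: no, bab/aba meet in 2. 2a->1: ok.
bb: 2b undefined. 2b->0: no, a/ababa meet in 1. 2b->1: ok.
All examples now run through 3 states with every (state, symbol) defined. Accept strings end in {1}, Reject strings end in {2}; accept={1}.

states=3 start=0 accept={1} delta: 0a->1 0b->2 1a->2 1b->1 2a->1 2b->1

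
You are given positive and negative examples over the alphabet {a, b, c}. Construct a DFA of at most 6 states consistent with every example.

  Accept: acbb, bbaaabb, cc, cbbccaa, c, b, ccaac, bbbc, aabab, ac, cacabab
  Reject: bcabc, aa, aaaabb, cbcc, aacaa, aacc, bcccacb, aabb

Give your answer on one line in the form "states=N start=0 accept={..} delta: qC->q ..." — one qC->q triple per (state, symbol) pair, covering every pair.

State merging on the prefix tree: take the shortest (then alphabetical) example prefix whose next move is undefined and point that move at state 0, else 1, else 2, ...; a target is out if some Accept/Reject pair would then sit in one state with the same input left (inseparable). If every existing state is out, open a new one.
a: 0a undefined. 0a->0: no, cc/aacc meet in 0 with "cc" left. Open state 1: 0a->1.
b: 0b undefined. 0b->0: ok.
c: 0c undefined. 0c->0: no, cc/cbcc meet in 0. 0c->1: ok.
aa: 1a undefined. 1a->0: no, cc/aacc meet in 1 with "c" left. 1a->1: no, bbaaabb/aaaabb meet in 1 with "bb" left. Open state 2: 1a->2.
ac: 1c undefined. 1c->0: ok.
cb: 1b undefined. 1b->0: no, acbb/cbcc meet in 0. 1b->1: no, c/cbcc meet in 1. 1b->2: ok.
aaa: 2a undefined. 2a->0: ok.
aab: 2b undefined. 2b->0: no, acbb/aaaabb meet in 0. 2b->1: no, acbb/bcabc meet in 0. 2b->2: no, ccaac/bcabc meet in 2 with "c" left. Open state 3: 2b->3.
aac: 2c undefined. 2c->0: no, acbb/bcccacb meet in 0. 2c->1: no, acbb/cbcc meet in 0. 2c->2: no, c/aacaa meet in 1. 2c->3: no, ccaac/aaaabb meet in 3. Open state 4: 2c->4.
aaba: 3a undefined. 3a->0: ok.
aabb: 3b undefined. 3b->0: no, acbb/aabb meet in 0. 3b->1: no, c/aabb meet in 1. 3b->2: ok.
aaca: 4a undefined. 4a->0: no, c/aacaa meet in 1. 4a->1: ok.
aacc: 4c undefined. 4c->0: no, acbb/cbcc meet in 0. 4c->1: no, c/cbcc meet in 1. 4c->2: ok.
cbbc: 3c undefined. 3c->0: no, acbb/bcabc meet in 0. 3c->1: no, cbbccaa/aa meet in 2. 3c->2: no, cbbccaa/bcabc meet in 2. 3c->3: ok.
bcccacb: 4b undefined. 4b->0: no, acbb/bcccacb meet in 0. 4b->1: no, cbbccaa/bcccacb meet in 1. 4b->2: ok.
All examples now run through 5 states with every (state, symbol) defined. Accept strings end in {0,1,4}, Reject strings end in {2,3}; accept={0,1,4}.

states=5 start=0 accept={0,1,4} delta: 0a->1 0b->0 0c->1 1a->2 1b->2 1c->0 2a->0 2b->3 2c->4 3a->0 3b->2 3c->3 4a->1 4b->2 4c->2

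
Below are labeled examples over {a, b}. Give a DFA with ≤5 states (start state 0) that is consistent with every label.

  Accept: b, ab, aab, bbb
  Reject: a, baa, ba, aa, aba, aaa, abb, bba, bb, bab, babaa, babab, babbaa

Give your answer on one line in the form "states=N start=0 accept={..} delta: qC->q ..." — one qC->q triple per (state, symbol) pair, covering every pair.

states=4 start=0 accept={1} delta: 0a->0 0b->1 1a->2 1b->0 2a->0 2b->3 3a->1 3b->0

Fold the examples into a partial DFA from state 0: repeatedly fix the first undefined (state, symbol) met by the shortest-then-alphabetical prefix, trying targets in increasing order and rejecting any under which an Accept and a Reject string meet in one state with the same remainder; add a state when all current targets are rejected. Accepting states are where Accept strings end.
a: 0a undefined. 0a->0: ok.
b: 0b undefined. 0b->0: no, b/a meet in 0. Open state 1: 0b->1.
ba: 1a undefined. 1a->0: no, b/bab meet in 1. 1a->1: no, b/baa meet in 1. Open state 2: 1a->2.
bb: 1b undefined. 1b->0: ok.
baa: 2a undefined. 2a->0: ok.
bab: 2b undefined. 2b->0: no, b/babab meet in 1. 2b->1: no, b/bab meet in 1. 2b->2: no, b/babab meet in 1. Open state 3: 2b->3.
baba: 3a undefined. 3a->0: no, b/babab meet in 1. 3a->1: ok.
babb: 3b undefined. 3b->0: ok.
All examples now run through 4 states with every (state, symbol) defined. Accept strings end in {1}, Reject strings end in {0,2,3}; accept={1}.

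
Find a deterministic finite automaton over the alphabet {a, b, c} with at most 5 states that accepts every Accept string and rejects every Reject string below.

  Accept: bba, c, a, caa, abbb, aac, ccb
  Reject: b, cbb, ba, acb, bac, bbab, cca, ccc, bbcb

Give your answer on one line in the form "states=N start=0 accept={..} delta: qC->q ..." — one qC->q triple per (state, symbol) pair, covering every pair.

State merging on the prefix tree: take the shortest (then alphabetical) example prefix whose next move is undefined and point that move at state 0, else 1, else 2, ...; a target is out if some Accept/Reject pair would then sit in one state with the same input left (inseparable). If every existing state is out, open a new one.
a: 0a undefined. 0a->0: ok.
b: 0b undefined. 0b->0: no, bba/b meet in 0. Open state 1: 0b->1.
c: 0c undefined. 0c->0: no, c/cca meet in 0. 0c->1: no, c/b meet in 1. Open state 2: 0c->2.
ba: 1a undefined. 1a->0: no, c/bac meet in 2. 1a->1: ok.
bb: 1b undefined. 1b->0: no, abbb/b meet in 1. 1b->1: no, bba/b meet in 1. 1b->2: no, abbb/acb meet in 2 with "b" left. Open state 3: 1b->3.
ca: 2a undefined. 2a->0: ok.
cb: 2b undefined. 2b->0: no, a/acb meet in 0. 2b->1: ok.
cc: 2c undefined. 2c->0: no, c/ccc meet in 2. 2c->1: no, ccb/cbb meet in 3. 2c->2: no, c/ccc meet in 2. 2c->3: no, bba/cca meet in 3 with "a" left. Open state 4: 2c->4.
bac: 1c undefined. 1c->0: no, a/bac meet in 0. 1c->1: ok.
bba: 3a undefined. 3a->0: ok.
bbc: 3c undefined. 3c->0: ok.
cca: 4a undefined. 4a->0: no, bba/cca meet in 0. 4a->1: ok.
ccb: 4b undefined. 4b->0: ok.
ccc: 4c undefined. 4c->0: no, bba/ccc meet in 0. 4c->1: ok.
abbb: 3b undefined. 3b->0: ok.
All examples now run through 5 states with every (state, symbol) defined. Accept strings end in {0,2}, Reject strings end in {1,3}; accept={0,2}.

states=5 start=0 accept={0,2} delta: 0a->0 0b->1 0c->2 1a->1 1b->3 1c->1 2a->0 2b->1 2c->4 3a->0 3b->0 3c->0 4a->1 4b->0 4c->1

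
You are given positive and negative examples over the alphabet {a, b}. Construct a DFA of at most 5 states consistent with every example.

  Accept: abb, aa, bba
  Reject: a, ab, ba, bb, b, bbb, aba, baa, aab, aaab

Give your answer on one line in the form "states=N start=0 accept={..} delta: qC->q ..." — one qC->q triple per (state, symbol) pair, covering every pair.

Grow the machine one transition at a time. Run the examples from 0; the earliest place one falls off (shortest prefix, ties alphabetical) gets sent to the lowest-numbered state that keeps every Accept/Reject pair distinguishable — a pair clashes when both reach the same state with identical unread suffix — and to a fresh state only if none does.
a: 0a undefined. 0a->0: no, abb/bb meet in 0 with "bb" left. Open state 1: 0a->1.
b: 0b undefined. 0b->0: no, aa/baa meet in 1 with "a" left. 0b->1: no, abb/bbb meet in 1 with "bb" left. Open state 2: 0b->2.
aa: 1a undefined. 1a->0: ok.
ab: 1b undefined. 1b->0: no, abb/b meet in 2. 1b->1: no, abb/a meet in 1. 1b->2: no, abb/bb meet in 2 with "b" left. Open state 3: 1b->3.
ba: 2a undefined. 2a->0: no, aa/ba meet in 0. 2a->1: no, aa/baa meet in 0. 2a->2: ok.
bb: 2b undefined. 2b->0: no, aa/bb meet in 0. 2b->1: ok.
aba: 3a undefined. 3a->0: no, aa/aba meet in 0. 3a->1: ok.
abb: 3b undefined. 3b->0: ok.
All examples now run through 4 states with every (state, symbol) defined. Accept strings end in {0}, Reject strings end in {1,2,3}; accept={0}.

states=4 start=0 accept={0} delta: 0a->1 0b->2 1a->0 1b->3 2a->2 2b->1 3a->1 3b->0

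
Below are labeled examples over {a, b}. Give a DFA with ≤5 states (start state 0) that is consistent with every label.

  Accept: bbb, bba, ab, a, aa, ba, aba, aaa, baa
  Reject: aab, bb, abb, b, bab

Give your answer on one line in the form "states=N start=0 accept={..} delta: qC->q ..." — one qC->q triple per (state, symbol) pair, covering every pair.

Fold the examples into a partial DFA from state 0: repeatedly fix the first undefined (state, symbol) met by the shortest-then-alphabetical prefix, trying targets in increasing order and rejecting any under which an Accept and a Reject string meet in one state with the same remainder; add a state when all current targets are rejected. Accepting states are where Accept strings end.
a: 0a undefined. 0a->0: no, ab/aab meet in 0 with "b" left. Open state 1: 0a->1.
b: 0b undefined. 0b->0: no, bbb/bb meet in 0. 0b->1: no, bbb/abb meet in 1 with "bb" left. Open state 2: 0b->2.
aa: 1a undefined. 1a->0: ok.
ab: 1b undefined. 1b->0: ok.
ba: 2a undefined. 2a->0: ok.
bb: 2b undefined. 2b->0: no, bbb/aab meet in 2. 2b->1: no, a/bb meet in 1. 2b->2: no, bbb/aab meet in 2. Open state 3: 2b->3.
bba: 3a undefined. 3a->0: ok.
bbb: 3b undefined. 3b->0: ok.
All examples now run through 4 states with every (state, symbol) defined. Accept strings end in {0,1}, Reject strings end in {2,3}; accept={0,1}.

states=4 start=0 accept={0,1} delta: 0a->1 0b->2 1a->0 1b->0 2a->0 2b->3 3a->0 3b->0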